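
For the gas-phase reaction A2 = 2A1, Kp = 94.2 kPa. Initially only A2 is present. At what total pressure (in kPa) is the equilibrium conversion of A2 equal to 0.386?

Basis: 1 mol A2 initially; let X = conversion of A2. Extent ξ = X.
Species balance: n_A2 = 1 − X; n_A1 = 2X.
Total moles n_T = 1 + X.
Kp = p_A1^2 / (p_A2) with p_i = (n_i/n_T)·P.
At X = 0.386: the mole-fraction product g(X) = Π y_i^ν_i = 0.7003. Since Kp = g(X)·P^{1}, P = (Kp/g)^(1/1) = (94.2/0.7003)^(1/1) = 135 kPa.

P = 135 kPa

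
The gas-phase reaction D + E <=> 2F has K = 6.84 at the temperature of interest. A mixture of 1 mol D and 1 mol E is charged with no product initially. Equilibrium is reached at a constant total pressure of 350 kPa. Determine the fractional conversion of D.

Take 1 mol D as basis and let X be its fractional conversion, so ξ = X.
Species balance: n_D = 1 − X; n_E = 1 − X; n_F = 2X.
Total moles n_T = 2 (Δν = 0, constant).
Mole fractions y_i = n_i/n_T; K = p_F^2 / (p_D p_E) with p_i = y_i·P.
Substituting and setting equal to 6.84 gives a polynomial in X; the root in (0,1) is X = 0.567.

X = 0.567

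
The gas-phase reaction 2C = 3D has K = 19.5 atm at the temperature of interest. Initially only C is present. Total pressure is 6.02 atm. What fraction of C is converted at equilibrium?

Take 1 mol C as basis and let X be its fractional conversion, so ξ = 0.5X.
Species balance: n_C = 1 − X; n_D = 1.5X.
Total moles n_T = 1 + 0.5X.
With p_i = (n_i/n_T)P, K = p_D^3 / (p_C^2).
Substituting and setting equal to 19.5 atm gives a polynomial in X; the root in (0,1) is X = 0.592.

X = 0.592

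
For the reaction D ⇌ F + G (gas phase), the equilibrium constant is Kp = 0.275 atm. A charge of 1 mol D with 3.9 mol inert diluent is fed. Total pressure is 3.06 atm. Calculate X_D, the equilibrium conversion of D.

X = 0.495

Basis: 1 mol D initially; let X = conversion of D. Extent ξ = X.
Species balance: n_D = 1 − X; n_F = X; n_G = X; n_I = 3.9 (inert).
Summing: n_T = 4.9 + X.
y_i = n_i/n_T, p_i = y_i·P. Kp = p_F p_G / (p_D).
Setting this equal to 0.275 atm and taking the physical root (0 < X < 1) gives X = 0.495.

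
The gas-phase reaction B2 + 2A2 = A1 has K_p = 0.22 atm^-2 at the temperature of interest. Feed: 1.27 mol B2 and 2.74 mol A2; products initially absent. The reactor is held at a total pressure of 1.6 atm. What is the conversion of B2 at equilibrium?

Let X = conversion of B2 (basis 1.27 mol B2); extent of reaction ξ = 1.27X.
Species balance: n_B2 = 1.27 − 1.27X; n_A2 = 2.74 − 2.54X; n_A1 = 1.27X.
n_T = Σnᵢ = 4.01 − 2.54X.
Mole fractions y_i = n_i/n_T; K_p = p_A1 / (p_B2 p_A2^2) with p_i = y_i·P.
Setting this equal to 0.22 atm^-2 and taking the physical root (0 < X < 1) gives X = 0.188.

X = 0.188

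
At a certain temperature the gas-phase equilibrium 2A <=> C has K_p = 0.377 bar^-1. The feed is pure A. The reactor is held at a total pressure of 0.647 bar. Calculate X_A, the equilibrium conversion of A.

Basis: 1 mol A initially; let X = conversion of A. Extent ξ = 0.5X.
Moles: n_A = 1 − X; n_C = 0.5X.
Summing: n_T = 1 − 0.5X.
With p_i = (n_i/n_T)P, K_p = p_C / (p_A^2).
Substituting and setting equal to 0.377 bar^-1 gives a polynomial in X; the root in (0,1) is X = 0.289.

X = 0.289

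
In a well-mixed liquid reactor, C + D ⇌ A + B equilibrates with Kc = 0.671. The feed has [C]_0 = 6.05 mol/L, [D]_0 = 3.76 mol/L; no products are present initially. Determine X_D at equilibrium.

Let X = conversion of D; extent ξ = 3.76·X mol/L.
Concentrations: [C] = 6.05 − 3.76X; [D] = 3.76 − 3.76X; [A] = 3.76X; [B] = 3.76X.
Kc = [A] [B] / ([C] [D]).
Setting equal to 0.671 and solving for X on (0,1) gives X = 0.558.

X = 0.558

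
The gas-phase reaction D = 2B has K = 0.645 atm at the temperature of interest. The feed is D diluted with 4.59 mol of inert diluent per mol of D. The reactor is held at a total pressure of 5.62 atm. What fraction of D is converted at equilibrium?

X = 0.336

Take 1 mol D as basis and let X be its fractional conversion, so ξ = X.
Mole table: n_D = 1 − X; n_B = 2X; n_I = 4.59 (inert).
Summing: n_T = 5.59 + X.
Mole fractions y_i = n_i/n_T; K = p_B^2 / (p_D) with p_i = y_i·P.
Substituting and setting equal to 0.645 atm gives a polynomial in X; the root in (0,1) is X = 0.336.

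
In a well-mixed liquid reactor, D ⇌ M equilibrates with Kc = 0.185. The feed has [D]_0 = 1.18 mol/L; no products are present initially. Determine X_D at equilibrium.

Let X = conversion of D; extent ξ = 1.18·X mol/L.
Concentrations: [D] = 1.18 − 1.18X; [M] = 1.18X.
Kc = [M] / ([D]).
Equating to 0.185: the physical root is X = 0.156.

X = 0.156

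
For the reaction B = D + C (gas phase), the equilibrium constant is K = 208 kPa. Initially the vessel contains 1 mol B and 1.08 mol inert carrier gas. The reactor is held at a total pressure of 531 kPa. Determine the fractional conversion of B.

X = 0.628

Basis: 1 mol B initially; let X = conversion of B. Extent ξ = X.
Species balance: n_B = 1 − X; n_D = X; n_C = X; n_I = 1.08 (inert).
Summing: n_T = 2.08 + X.
With p_i = (n_i/n_T)P, K = p_D p_C / (p_B).
Equating to 208 kPa and solving on 0 < X < 1: X = 0.628.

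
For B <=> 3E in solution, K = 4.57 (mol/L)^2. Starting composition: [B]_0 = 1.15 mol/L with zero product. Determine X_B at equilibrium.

Let X = conversion of B; extent ξ = 1.15·X mol/L.
Concentrations: [B] = 1.15 − 1.15X; [E] = 3.45X.
K = [E]^3 / ([B]).
This equals 4.57 at X = 0.420 (the root in 0 < X < 1).

X = 0.420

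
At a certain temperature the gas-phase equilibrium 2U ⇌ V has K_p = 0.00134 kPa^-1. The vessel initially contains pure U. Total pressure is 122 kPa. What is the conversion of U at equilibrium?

X = 0.222

Take 1 mol U as basis and let X be its fractional conversion, so ξ = 0.5X.
Moles: n_U = 1 − X; n_V = 0.5X.
Total moles n_T = 1 − 0.5X.
With p_i = (n_i/n_T)P, K_p = p_V / (p_U^2).
Substituting and setting equal to 0.00134 kPa^-1 gives a polynomial in X; the root in (0,1) is X = 0.222.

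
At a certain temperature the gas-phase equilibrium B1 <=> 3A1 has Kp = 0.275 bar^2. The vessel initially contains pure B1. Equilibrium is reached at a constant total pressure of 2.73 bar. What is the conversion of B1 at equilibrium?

X = 0.123

Basis: 1 mol B1 initially; let X = conversion of B1. Extent ξ = X.
At extent ξ: n_B1 = 1 − X; n_A1 = 3X.
Summing: n_T = 1 + 2X.
With p_i = (n_i/n_T)P, Kp = p_A1^3 / (p_B1).
This yields a degree-3 equation in X; solving on (0,1), X = 0.123.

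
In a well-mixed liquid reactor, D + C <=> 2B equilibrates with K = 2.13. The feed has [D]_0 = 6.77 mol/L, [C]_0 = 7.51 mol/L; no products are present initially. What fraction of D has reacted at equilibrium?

X = 0.444

Let X = conversion of D; extent ξ = 6.77·X mol/L.
Concentrations: [D] = 6.77 − 6.77X; [C] = 7.51 − 6.77X; [B] = 13.5X.
K = [B]^2 / ([D] [C]).
Setting equal to 2.13 and solving for X on (0,1) gives X = 0.444.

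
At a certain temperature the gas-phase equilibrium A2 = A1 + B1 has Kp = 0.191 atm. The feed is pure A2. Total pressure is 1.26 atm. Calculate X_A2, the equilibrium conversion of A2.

X = 0.363

Basis: 1 mol A2 initially; let X = conversion of A2. Extent ξ = X.
Mole table: n_A2 = 1 − X; n_A1 = X; n_B1 = X.
n_T = Σnᵢ = 1 + X.
y_i = n_i/n_T, p_i = y_i·P. Kp = p_A1 p_B1 / (p_A2).
Equating to 0.191 atm and solving on 0 < X < 1: X = 0.363.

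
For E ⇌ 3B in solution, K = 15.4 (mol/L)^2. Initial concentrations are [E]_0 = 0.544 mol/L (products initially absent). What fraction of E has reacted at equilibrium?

X = 0.766

Let X = conversion of E; extent ξ = 0.544·X mol/L.
Concentrations: [E] = 0.544 − 0.544X; [B] = 1.63X.
K = [B]^3 / ([E]).
Solving K = 15.4 for X ∈ (0,1): X = 0.766.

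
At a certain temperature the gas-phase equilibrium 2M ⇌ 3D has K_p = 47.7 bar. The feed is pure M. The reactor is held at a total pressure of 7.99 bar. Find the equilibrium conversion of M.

X = 0.654

Take 1 mol M as basis and let X be its fractional conversion, so ξ = 0.5X.
Species balance: n_M = 1 − X; n_D = 1.5X.
Summing: n_T = 1 + 0.5X.
With p_i = (n_i/n_T)P, K_p = p_D^3 / (p_M^2).
This yields a degree-3 equation in X; solving on (0,1), X = 0.654.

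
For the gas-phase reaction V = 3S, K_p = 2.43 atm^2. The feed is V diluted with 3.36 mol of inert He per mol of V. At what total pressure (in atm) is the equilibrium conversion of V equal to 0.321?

P = 6.8 atm

Take 1 mol V as basis and let X be its fractional conversion, so ξ = X.
At extent ξ: n_V = 1 − X; n_S = 3X; n_I = 3.36 (inert).
Total moles n_T = 4.36 + 2X.
K_p = p_S^3 / (p_V) with p_i = (n_i/n_T)·P.
At X = 0.321: the mole-fraction product g(X) = Π y_i^ν_i = 0.05257. Since K_p = g(X)·P^{2}, P = (K_p/g)^(1/2) = (2.43/0.05257)^(1/2) = 6.8 atm.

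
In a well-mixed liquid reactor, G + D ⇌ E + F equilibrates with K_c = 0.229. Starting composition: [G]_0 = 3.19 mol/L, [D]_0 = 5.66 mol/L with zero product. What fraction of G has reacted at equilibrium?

Let X = conversion of G; extent ξ = 3.19·X mol/L.
Concentrations: [G] = 3.19 − 3.19X; [D] = 5.66 − 3.19X; [E] = 3.19X; [F] = 3.19X.
K_c = [E] [F] / ([G] [D]).
Solving K_c = 0.229 for X ∈ (0,1): X = 0.423.

X = 0.423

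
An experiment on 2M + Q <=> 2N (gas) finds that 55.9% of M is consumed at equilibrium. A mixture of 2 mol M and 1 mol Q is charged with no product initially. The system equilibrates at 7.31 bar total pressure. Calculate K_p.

Take 2 mol M as basis and let X be its fractional conversion, so ξ = X.
At extent ξ: n_M = 2 − 2X; n_Q = 1 − X; n_N = 2X.
n_T = Σnᵢ = 3 − X.
At X = 0.559: n_M = 0.882, n_Q = 0.441, n_N = 1.12, n_T = 2.44.
p_i = (n_i/n_T)·P. K_p = p_N^2 / (p_M^2 p_Q) = 1.22 bar^-1.

K_p = 1.22 bar^-1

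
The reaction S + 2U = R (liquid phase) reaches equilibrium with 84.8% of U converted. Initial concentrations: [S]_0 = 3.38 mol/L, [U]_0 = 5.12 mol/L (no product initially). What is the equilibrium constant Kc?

Kc = 2.96 (mol/L)^-2

Let X = conversion of U.
Concentrations: [S] = 3.38 − 2.56X; [U] = 5.12 − 5.12X; [R] = 2.56X.
At X = 0.848: [S] = 1.21, [U] = 0.778, [R] = 2.17.
Kc = [R] / ([S] [U]^2) = 2.96 (mol/L)^-2.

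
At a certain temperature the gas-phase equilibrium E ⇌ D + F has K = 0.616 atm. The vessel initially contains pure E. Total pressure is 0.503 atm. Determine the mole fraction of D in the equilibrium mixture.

Basis: 1 mol E initially; let X = conversion of E. Extent ξ = X.
Moles: n_E = 1 − X; n_D = X; n_F = X.
Summing: n_T = 1 + X.
y_i = n_i/n_T, p_i = y_i·P. K = p_D p_F / (p_E).
Setting this equal to 0.616 atm and taking the physical root (0 < X < 1) gives X = 0.742.
Then n_D = 0.742, n_T = 1.74, so y_D = 0.426.

y_D = 0.426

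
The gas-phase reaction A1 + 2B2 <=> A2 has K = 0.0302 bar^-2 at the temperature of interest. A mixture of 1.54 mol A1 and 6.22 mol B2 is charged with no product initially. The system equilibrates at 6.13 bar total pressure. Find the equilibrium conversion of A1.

X = 0.399

Let X = conversion of A1 (basis 1.54 mol A1); extent of reaction ξ = 1.54X.
At extent ξ: n_A1 = 1.54 − 1.54X; n_B2 = 6.22 − 3.08X; n_A2 = 1.54X.
Summing: n_T = 7.76 − 3.08X.
Mole fractions y_i = n_i/n_T; K = p_A2 / (p_A1 p_B2^2) with p_i = y_i·P.
Equating to 0.0302 bar^-2 and solving on 0 < X < 1: X = 0.399.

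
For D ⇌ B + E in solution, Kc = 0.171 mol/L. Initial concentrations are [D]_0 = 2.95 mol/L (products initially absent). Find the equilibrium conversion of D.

X = 0.214

Let X = conversion of D; extent ξ = 2.95·X mol/L.
Concentrations: [D] = 2.95 − 2.95X; [B] = 2.95X; [E] = 2.95X.
Kc = [B] [E] / ([D]).
This equals 0.171 at X = 0.214 (the root in 0 < X < 1).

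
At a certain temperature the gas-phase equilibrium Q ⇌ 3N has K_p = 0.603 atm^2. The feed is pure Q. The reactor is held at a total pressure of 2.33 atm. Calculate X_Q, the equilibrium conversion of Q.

Let X = conversion of Q (basis 1 mol Q); extent of reaction ξ = X.
Moles: n_Q = 1 − X; n_N = 3X.
Total moles n_T = 1 + 2X.
With p_i = (n_i/n_T)P, K_p = p_N^3 / (p_Q).
Substituting and setting equal to 0.603 atm^2 gives a polynomial in X; the root in (0,1) is X = 0.185.

X = 0.185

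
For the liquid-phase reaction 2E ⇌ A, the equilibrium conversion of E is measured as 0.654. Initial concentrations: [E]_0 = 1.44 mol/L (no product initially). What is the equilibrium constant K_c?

K_c = 1.9 L/mol

Let X = conversion of E.
Concentrations: [E] = 1.44 − 1.44X; [A] = 0.72X.
At X = 0.654: [E] = 0.498, [A] = 0.471.
K_c = [A] / ([E]^2) = 1.9 L/mol.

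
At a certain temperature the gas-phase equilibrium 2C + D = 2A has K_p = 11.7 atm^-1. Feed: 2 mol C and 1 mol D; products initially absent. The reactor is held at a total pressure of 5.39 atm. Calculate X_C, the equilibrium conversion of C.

Let X = conversion of C (basis 2 mol C); extent of reaction ξ = X.
Moles: n_C = 2 − 2X; n_D = 1 − X; n_A = 2X.
n_T = Σnᵢ = 3 − X.
y_i = n_i/n_T, p_i = y_i·P. K_p = p_A^2 / (p_C^2 p_D).
Setting this equal to 11.7 atm^-1 and taking the physical root (0 < X < 1) gives X = 0.732.

X = 0.732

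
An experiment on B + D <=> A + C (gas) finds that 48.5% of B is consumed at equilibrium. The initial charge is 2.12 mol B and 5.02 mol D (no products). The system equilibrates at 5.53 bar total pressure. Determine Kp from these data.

Kp = 0.243

Let X = conversion of B (basis 2.12 mol B); extent of reaction ξ = 2.12X.
Species balance: n_B = 2.12 − 2.12X; n_D = 5.02 − 2.12X; n_A = 2.12X; n_C = 2.12X.
n_T stays at 7.14 (no change in mole number).
At X = 0.485: n_B = 1.09, n_D = 3.99, n_A = 1.03, n_C = 1.03, n_T = 7.14.
p_i = (n_i/n_T)·P. Kp = p_A p_C / (p_B p_D) = 0.243.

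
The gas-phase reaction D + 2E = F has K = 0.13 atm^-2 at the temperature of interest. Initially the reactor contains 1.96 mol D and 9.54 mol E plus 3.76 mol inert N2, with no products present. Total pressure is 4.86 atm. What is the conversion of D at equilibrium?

Basis: 1.96 mol D initially; let X = conversion of D. Extent ξ = 1.96X.
Mole table: n_D = 1.96 − 1.96X; n_E = 9.54 − 3.92X; n_F = 1.96X; n_I = 3.76 (inert).
Summing: n_T = 15.3 − 3.92X.
Mole fractions y_i = n_i/n_T; K = p_F / (p_D p_E^2) with p_i = y_i·P.
Setting this equal to 0.13 atm^-2 and taking the physical root (0 < X < 1) gives X = 0.499.

X = 0.499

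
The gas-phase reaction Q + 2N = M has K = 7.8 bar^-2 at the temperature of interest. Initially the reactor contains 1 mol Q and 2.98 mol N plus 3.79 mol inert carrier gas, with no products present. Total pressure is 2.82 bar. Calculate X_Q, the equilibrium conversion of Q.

X = 0.769

Basis: 1 mol Q initially; let X = conversion of Q. Extent ξ = X.
At extent ξ: n_Q = 1 − X; n_N = 2.98 − 2X; n_M = X; n_I = 3.79 (inert).
n_T = Σnᵢ = 7.77 − 2X.
Mole fractions y_i = n_i/n_T; K = p_M / (p_Q p_N^2) with p_i = y_i·P.
Equating to 7.8 bar^-2 and solving on 0 < X < 1: X = 0.769.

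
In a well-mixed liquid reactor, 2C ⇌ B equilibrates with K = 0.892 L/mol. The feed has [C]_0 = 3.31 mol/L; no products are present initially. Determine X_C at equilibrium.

Let X = conversion of C; extent ξ = 3.31X/2 mol/L.
Concentrations: [C] = 3.31 − 3.31X; [B] = 1.66X.
K = [B] / ([C]^2).
Equating to 0.892 L/mol: the physical root is X = 0.665.

X = 0.665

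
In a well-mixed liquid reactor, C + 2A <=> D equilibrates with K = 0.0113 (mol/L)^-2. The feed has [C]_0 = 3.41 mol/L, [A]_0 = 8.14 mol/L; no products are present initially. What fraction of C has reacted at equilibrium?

Let X = conversion of C; extent ξ = 3.41·X mol/L.
Concentrations: [C] = 3.41 − 3.41X; [A] = 8.14 − 6.82X; [D] = 3.41X.
K = [D] / ([C] [A]^2).
Equating to 0.0113 (mol/L)^-2: the physical root is X = 0.297.

X = 0.297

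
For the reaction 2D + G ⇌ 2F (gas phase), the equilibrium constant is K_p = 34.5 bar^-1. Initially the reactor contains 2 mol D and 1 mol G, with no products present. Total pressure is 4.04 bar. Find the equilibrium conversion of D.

Take 2 mol D as basis and let X be its fractional conversion, so ξ = X.
At extent ξ: n_D = 2 − 2X; n_G = 1 − X; n_F = 2X.
Total moles n_T = 3 − X.
With p_i = (n_i/n_T)P, K_p = p_F^2 / (p_D^2 p_G).
Substituting and setting equal to 34.5 bar^-1 gives a polynomial in X; the root in (0,1) is X = 0.786.

X = 0.786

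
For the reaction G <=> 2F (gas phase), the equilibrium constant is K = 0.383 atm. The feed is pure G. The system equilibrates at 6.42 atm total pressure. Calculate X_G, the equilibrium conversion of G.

X = 0.121

Basis: 1 mol G initially; let X = conversion of G. Extent ξ = X.
At extent ξ: n_G = 1 − X; n_F = 2X.
n_T = Σnᵢ = 1 + X.
Mole fractions y_i = n_i/n_T; K = p_F^2 / (p_G) with p_i = y_i·P.
Setting this equal to 0.383 atm and taking the physical root (0 < X < 1) gives X = 0.121.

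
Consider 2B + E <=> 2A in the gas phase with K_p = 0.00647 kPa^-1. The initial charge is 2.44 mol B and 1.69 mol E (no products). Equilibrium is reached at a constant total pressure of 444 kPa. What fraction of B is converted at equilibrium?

Take 2.44 mol B as basis and let X be its fractional conversion, so ξ = 1.22X.
Mole table: n_B = 2.44 − 2.44X; n_E = 1.69 − 1.22X; n_A = 2.44X.
n_T = Σnᵢ = 4.13 − 1.22X.
With p_i = (n_i/n_T)P, K_p = p_A^2 / (p_B^2 p_E).
Equating to 0.00647 kPa^-1 and solving on 0 < X < 1: X = 0.486.

X = 0.486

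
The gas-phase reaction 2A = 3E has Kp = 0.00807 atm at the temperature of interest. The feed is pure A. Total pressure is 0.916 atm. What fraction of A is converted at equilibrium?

X = 0.128

Take 1 mol A as basis and let X be its fractional conversion, so ξ = 0.5X.
Moles: n_A = 1 − X; n_E = 1.5X.
Summing: n_T = 1 + 0.5X.
y_i = n_i/n_T, p_i = y_i·P. Kp = p_E^3 / (p_A^2).
Substituting and setting equal to 0.00807 atm gives a polynomial in X; the root in (0,1) is X = 0.128.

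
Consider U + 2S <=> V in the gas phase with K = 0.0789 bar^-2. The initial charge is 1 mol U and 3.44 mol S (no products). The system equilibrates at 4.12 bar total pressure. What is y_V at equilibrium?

Take 1 mol U as basis and let X be its fractional conversion, so ξ = X.
At extent ξ: n_U = 1 − X; n_S = 3.44 − 2X; n_V = X.
Summing: n_T = 4.44 − 2X.
With p_i = (n_i/n_T)P, K = p_V / (p_U p_S^2).
Setting this equal to 0.0789 bar^-2 and taking the physical root (0 < X < 1) gives X = 0.412.
Then n_V = 0.412, n_T = 3.62, so y_V = 0.114.

y_V = 0.114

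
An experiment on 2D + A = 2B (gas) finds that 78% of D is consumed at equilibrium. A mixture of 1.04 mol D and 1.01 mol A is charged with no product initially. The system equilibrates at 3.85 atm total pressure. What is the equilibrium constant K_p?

Let X = conversion of D (basis 1.04 mol D); extent of reaction ξ = 0.52X.
Species balance: n_D = 1.04 − 1.04X; n_A = 1.01 − 0.52X; n_B = 1.04X.
Total moles n_T = 2.05 − 0.52X.
At X = 0.78: n_D = 0.229, n_A = 0.604, n_B = 0.811, n_T = 1.64.
p_i = (n_i/n_T)·P. K_p = p_B^2 / (p_D^2 p_A) = 8.88 atm^-1.

K_p = 8.88 atm^-1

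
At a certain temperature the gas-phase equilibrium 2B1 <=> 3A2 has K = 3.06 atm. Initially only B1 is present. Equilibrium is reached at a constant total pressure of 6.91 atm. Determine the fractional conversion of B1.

Basis: 1 mol B1 initially; let X = conversion of B1. Extent ξ = 0.5X.
Moles: n_B1 = 1 − X; n_A2 = 1.5X.
n_T = Σnᵢ = 1 + 0.5X.
With p_i = (n_i/n_T)P, K = p_A2^3 / (p_B1^2).
This yields a degree-3 equation in X; solving on (0,1), X = 0.388.

X = 0.388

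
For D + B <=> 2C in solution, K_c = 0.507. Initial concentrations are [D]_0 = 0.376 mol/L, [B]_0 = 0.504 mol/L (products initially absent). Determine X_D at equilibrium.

Let X = conversion of D; extent ξ = 0.376·X mol/L.
Concentrations: [D] = 0.376 − 0.376X; [B] = 0.504 − 0.376X; [C] = 0.752X.
K_c = [C]^2 / ([D] [B]).
Equating to 0.507: the physical root is X = 0.303.

X = 0.303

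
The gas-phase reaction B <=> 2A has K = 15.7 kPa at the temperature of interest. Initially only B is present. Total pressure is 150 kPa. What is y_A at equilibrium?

Take 1 mol B as basis and let X be its fractional conversion, so ξ = X.
Mole table: n_B = 1 − X; n_A = 2X.
n_T = Σnᵢ = 1 + X.
y_i = n_i/n_T, p_i = y_i·P. K = p_A^2 / (p_B).
Equating to 15.7 kPa and solving on 0 < X < 1: X = 0.160.
Then n_A = 0.319, n_T = 1.16, so y_A = 0.275.

y_A = 0.275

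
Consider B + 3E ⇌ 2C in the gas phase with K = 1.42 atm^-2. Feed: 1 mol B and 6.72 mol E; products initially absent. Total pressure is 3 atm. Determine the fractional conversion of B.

Take 1 mol B as basis and let X be its fractional conversion, so ξ = X.
Moles: n_B = 1 − X; n_E = 6.72 − 3X; n_C = 2X.
Summing: n_T = 7.72 − 2X.
y_i = n_i/n_T, p_i = y_i·P. K = p_C^2 / (p_B p_E^3).
Equating to 1.42 atm^-2 and solving on 0 < X < 1: X = 0.875.

X = 0.875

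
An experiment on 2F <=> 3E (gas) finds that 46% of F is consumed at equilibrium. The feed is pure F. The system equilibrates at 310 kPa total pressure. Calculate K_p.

K_p = 284 kPa

Take 1 mol F as basis and let X be its fractional conversion, so ξ = 0.5X.
Species balance: n_F = 1 − X; n_E = 1.5X.
n_T = Σnᵢ = 1 + 0.5X.
At X = 0.46: n_F = 0.54, n_E = 0.69, n_T = 1.23.
p_i = (n_i/n_T)·P. K_p = p_E^3 / (p_F^2) = 284 kPa.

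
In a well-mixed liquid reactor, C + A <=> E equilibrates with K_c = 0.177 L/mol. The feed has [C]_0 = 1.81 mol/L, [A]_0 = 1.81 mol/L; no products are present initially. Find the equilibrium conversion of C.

Let X = conversion of C; extent ξ = 1.81·X mol/L.
Concentrations: [C] = 1.81 − 1.81X; [A] = 1.81 − 1.81X; [E] = 1.81X.
K_c = [E] / ([C] [A]).
Setting equal to 0.177 and solving for X on (0,1) gives X = 0.203.

X = 0.203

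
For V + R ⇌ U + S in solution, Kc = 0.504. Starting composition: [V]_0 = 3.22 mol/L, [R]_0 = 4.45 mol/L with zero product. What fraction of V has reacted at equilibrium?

X = 0.484

Let X = conversion of V; extent ξ = 3.22·X mol/L.
Concentrations: [V] = 3.22 − 3.22X; [R] = 4.45 − 3.22X; [U] = 3.22X; [S] = 3.22X.
Kc = [U] [S] / ([V] [R]).
Setting equal to 0.504 and solving for X on (0,1) gives X = 0.484.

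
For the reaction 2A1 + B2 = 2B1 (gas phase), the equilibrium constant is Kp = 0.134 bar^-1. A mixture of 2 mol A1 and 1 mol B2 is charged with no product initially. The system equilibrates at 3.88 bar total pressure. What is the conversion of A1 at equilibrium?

Let X = conversion of A1 (basis 2 mol A1); extent of reaction ξ = X.
Species balance: n_A1 = 2 − 2X; n_B2 = 1 − X; n_B1 = 2X.
Total moles n_T = 3 − X.
y_i = n_i/n_T, p_i = y_i·P. Kp = p_B1^2 / (p_A1^2 p_B2).
This yields a degree-3 equation in X; solving on (0,1), X = 0.271.

X = 0.271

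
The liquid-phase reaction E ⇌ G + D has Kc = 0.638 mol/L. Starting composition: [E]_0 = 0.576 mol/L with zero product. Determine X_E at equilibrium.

Let X = conversion of E; extent ξ = 0.576·X mol/L.
Concentrations: [E] = 0.576 − 0.576X; [G] = 0.576X; [D] = 0.576X.
Kc = [G] [D] / ([E]).
Equating to 0.638 mol/L: the physical root is X = 0.635.

X = 0.635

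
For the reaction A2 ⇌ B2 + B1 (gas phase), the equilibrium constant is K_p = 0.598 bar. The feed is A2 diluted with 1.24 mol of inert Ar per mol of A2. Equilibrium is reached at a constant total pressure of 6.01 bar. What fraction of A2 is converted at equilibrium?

X = 0.398

Take 1 mol A2 as basis and let X be its fractional conversion, so ξ = X.
Mole table: n_A2 = 1 − X; n_B2 = X; n_B1 = X; n_I = 1.24 (inert).
n_T = Σnᵢ = 2.24 + X.
With p_i = (n_i/n_T)P, K_p = p_B2 p_B1 / (p_A2).
Setting this equal to 0.598 bar and taking the physical root (0 < X < 1) gives X = 0.398.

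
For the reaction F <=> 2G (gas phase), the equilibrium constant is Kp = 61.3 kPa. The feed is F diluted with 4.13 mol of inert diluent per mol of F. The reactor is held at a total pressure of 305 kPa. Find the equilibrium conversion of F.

X = 0.406

Take 1 mol F as basis and let X be its fractional conversion, so ξ = X.
Species balance: n_F = 1 − X; n_G = 2X; n_I = 4.13 (inert).
n_T = Σnᵢ = 5.13 + X.
With p_i = (n_i/n_T)P, Kp = p_G^2 / (p_F).
Substituting and setting equal to 61.3 kPa gives a polynomial in X; the root in (0,1) is X = 0.406.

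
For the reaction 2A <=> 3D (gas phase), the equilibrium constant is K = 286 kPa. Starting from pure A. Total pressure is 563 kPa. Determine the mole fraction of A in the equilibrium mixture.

Basis: 1 mol A initially; let X = conversion of A. Extent ξ = 0.5X.
Mole table: n_A = 1 − X; n_D = 1.5X.
n_T = Σnᵢ = 1 + 0.5X.
y_i = n_i/n_T, p_i = y_i·P. K = p_D^3 / (p_A^2).
Equating to 286 kPa and solving on 0 < X < 1: X = 0.402.
Then n_A = 0.598, n_T = 1.2, so y_A = 0.498.

y_A = 0.498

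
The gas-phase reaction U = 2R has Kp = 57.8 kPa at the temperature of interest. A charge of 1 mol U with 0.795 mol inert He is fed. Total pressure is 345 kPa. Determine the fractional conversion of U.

X = 0.253

Basis: 1 mol U initially; let X = conversion of U. Extent ξ = X.
At extent ξ: n_U = 1 − X; n_R = 2X; n_I = 0.795 (inert).
Total moles n_T = 1.79 + X.
y_i = n_i/n_T, p_i = y_i·P. Kp = p_R^2 / (p_U).
Substituting and setting equal to 57.8 kPa gives a polynomial in X; the root in (0,1) is X = 0.253.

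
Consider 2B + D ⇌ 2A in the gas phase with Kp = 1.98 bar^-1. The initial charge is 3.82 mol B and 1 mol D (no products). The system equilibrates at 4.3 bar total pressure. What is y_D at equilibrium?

y_D = 0.055

Let X = conversion of D (basis 1 mol D); extent of reaction ξ = X.
Mole table: n_B = 3.82 − 2X; n_D = 1 − X; n_A = 2X.
Summing: n_T = 4.82 − X.
Mole fractions y_i = n_i/n_T; Kp = p_A^2 / (p_B^2 p_D) with p_i = y_i·P.
Substituting and setting equal to 1.98 bar^-1 gives a polynomial in X; the root in (0,1) is X = 0.777.
Then n_D = 0.223, n_T = 4.04, so y_D = 0.055.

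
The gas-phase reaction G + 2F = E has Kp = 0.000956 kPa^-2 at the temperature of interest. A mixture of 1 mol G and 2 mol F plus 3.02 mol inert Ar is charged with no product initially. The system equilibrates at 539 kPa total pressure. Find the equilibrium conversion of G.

X = 0.760

Take 1 mol G as basis and let X be its fractional conversion, so ξ = X.
Moles: n_G = 1 − X; n_F = 2 − 2X; n_E = X; n_I = 3.02 (inert).
Total moles n_T = 6.02 − 2X.
With p_i = (n_i/n_T)P, Kp = p_E / (p_G p_F^2).
Setting this equal to 0.000956 kPa^-2 and taking the physical root (0 < X < 1) gives X = 0.760.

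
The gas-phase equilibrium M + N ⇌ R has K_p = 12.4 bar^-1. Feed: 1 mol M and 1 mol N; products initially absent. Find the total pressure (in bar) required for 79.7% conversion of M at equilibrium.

P = 1.88 bar

Take 1 mol M as basis and let X be its fractional conversion, so ξ = X.
At extent ξ: n_M = 1 − X; n_N = 1 − X; n_R = X.
Summing: n_T = 2 − X.
K_p = p_R / (p_M p_N) with p_i = (n_i/n_T)·P.
At X = 0.797: the mole-fraction product g(X) = Π y_i^ν_i = 23.27. Since K_p = g(X)·P^{-1}, P = (g/K_p)^(1/1) = (23.27/12.4)^(1/1) = 1.88 bar.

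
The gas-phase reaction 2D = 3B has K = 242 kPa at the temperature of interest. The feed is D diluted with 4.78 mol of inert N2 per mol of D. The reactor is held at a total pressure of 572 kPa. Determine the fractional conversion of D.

Basis: 1 mol D initially; let X = conversion of D. Extent ξ = 0.5X.
At extent ξ: n_D = 1 − X; n_B = 1.5X; n_I = 4.78 (inert).
Summing: n_T = 5.78 + 0.5X.
With p_i = (n_i/n_T)P, K = p_B^3 / (p_D^2).
Equating to 242 kPa and solving on 0 < X < 1: X = 0.542.

X = 0.542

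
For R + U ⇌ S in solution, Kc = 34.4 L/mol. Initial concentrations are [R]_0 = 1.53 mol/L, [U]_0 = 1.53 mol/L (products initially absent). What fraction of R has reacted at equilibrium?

X = 0.871

Let X = conversion of R; extent ξ = 1.53·X mol/L.
Concentrations: [R] = 1.53 − 1.53X; [U] = 1.53 − 1.53X; [S] = 1.53X.
Kc = [S] / ([R] [U]).
Solving Kc = 34.4 for X ∈ (0,1): X = 0.871.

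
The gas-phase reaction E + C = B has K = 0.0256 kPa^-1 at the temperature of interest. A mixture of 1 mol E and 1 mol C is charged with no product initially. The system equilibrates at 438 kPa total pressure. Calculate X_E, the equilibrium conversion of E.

Basis: 1 mol E initially; let X = conversion of E. Extent ξ = X.
At extent ξ: n_E = 1 − X; n_C = 1 − X; n_B = X.
Summing: n_T = 2 − X.
Mole fractions y_i = n_i/n_T; K = p_B / (p_E p_C) with p_i = y_i·P.
Equating to 0.0256 kPa^-1 and solving on 0 < X < 1: X = 0.714.

X = 0.714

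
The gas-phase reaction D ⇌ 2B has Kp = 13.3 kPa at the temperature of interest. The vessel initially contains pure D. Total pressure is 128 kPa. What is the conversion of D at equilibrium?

Let X = conversion of D (basis 1 mol D); extent of reaction ξ = X.
Mole table: n_D = 1 − X; n_B = 2X.
Summing: n_T = 1 + X.
Mole fractions y_i = n_i/n_T; Kp = p_B^2 / (p_D) with p_i = y_i·P.
Substituting and setting equal to 13.3 kPa gives a polynomial in X; the root in (0,1) is X = 0.159.

X = 0.159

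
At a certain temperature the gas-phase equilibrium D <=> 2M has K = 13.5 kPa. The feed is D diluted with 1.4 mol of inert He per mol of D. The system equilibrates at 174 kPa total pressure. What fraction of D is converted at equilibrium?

Let X = conversion of D (basis 1 mol D); extent of reaction ξ = X.
Moles: n_D = 1 − X; n_M = 2X; n_I = 1.4 (inert).
n_T = Σnᵢ = 2.4 + X.
With p_i = (n_i/n_T)P, K = p_M^2 / (p_D).
Setting this equal to 13.5 kPa and taking the physical root (0 < X < 1) gives X = 0.201.

X = 0.201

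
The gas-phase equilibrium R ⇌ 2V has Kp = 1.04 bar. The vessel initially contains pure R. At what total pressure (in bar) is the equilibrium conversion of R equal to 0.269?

P = 3.33 bar

Take 1 mol R as basis and let X be its fractional conversion, so ξ = X.
Moles: n_R = 1 − X; n_V = 2X.
n_T = Σnᵢ = 1 + X.
Kp = p_V^2 / (p_R) with p_i = (n_i/n_T)·P.
At X = 0.269: the mole-fraction product g(X) = Π y_i^ν_i = 0.312. Since Kp = g(X)·P^{1}, P = (Kp/g)^(1/1) = (1.04/0.312)^(1/1) = 3.33 bar.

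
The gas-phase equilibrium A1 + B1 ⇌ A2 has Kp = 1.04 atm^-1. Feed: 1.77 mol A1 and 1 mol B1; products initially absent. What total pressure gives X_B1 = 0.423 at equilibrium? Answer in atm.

Take 1 mol B1 as basis and let X be its fractional conversion, so ξ = X.
Moles: n_A1 = 1.77 − X; n_B1 = 1 − X; n_A2 = X.
Total moles n_T = 2.77 − X.
Kp = p_A2 / (p_A1 p_B1) with p_i = (n_i/n_T)·P.
At X = 0.423: the mole-fraction product g(X) = Π y_i^ν_i = 1.277. Since Kp = g(X)·P^{-1}, P = (g/Kp)^(1/1) = (1.277/1.04)^(1/1) = 1.23 atm.

P = 1.23 atm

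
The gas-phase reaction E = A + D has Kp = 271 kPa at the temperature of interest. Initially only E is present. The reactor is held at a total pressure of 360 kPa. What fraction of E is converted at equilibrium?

X = 0.655

Let X = conversion of E (basis 1 mol E); extent of reaction ξ = X.
Moles: n_E = 1 − X; n_A = X; n_D = X.
n_T = Σnᵢ = 1 + X.
Mole fractions y_i = n_i/n_T; Kp = p_A p_D / (p_E) with p_i = y_i·P.
Equating to 271 kPa and solving on 0 < X < 1: X = 0.655.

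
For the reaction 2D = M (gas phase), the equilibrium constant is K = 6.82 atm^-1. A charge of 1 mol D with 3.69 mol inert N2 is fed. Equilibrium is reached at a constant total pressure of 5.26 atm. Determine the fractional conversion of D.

Take 1 mol D as basis and let X be its fractional conversion, so ξ = 0.5X.
At extent ξ: n_D = 1 − X; n_M = 0.5X; n_I = 3.69 (inert).
n_T = Σnᵢ = 4.69 − 0.5X.
y_i = n_i/n_T, p_i = y_i·P. K = p_M / (p_D^2).
This yields a degree-2 equation in X; solving on (0,1), X = 0.783.

X = 0.783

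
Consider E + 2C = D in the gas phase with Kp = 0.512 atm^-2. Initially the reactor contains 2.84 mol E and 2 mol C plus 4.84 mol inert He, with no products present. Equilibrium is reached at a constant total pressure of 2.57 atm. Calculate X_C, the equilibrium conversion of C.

X = 0.240

Basis: 2 mol C initially; let X = conversion of C. Extent ξ = X.
Mole table: n_E = 2.84 − X; n_C = 2 − 2X; n_D = X; n_I = 4.84 (inert).
n_T = Σnᵢ = 9.68 − 2X.
Mole fractions y_i = n_i/n_T; Kp = p_D / (p_E p_C^2) with p_i = y_i·P.
Setting this equal to 0.512 atm^-2 and taking the physical root (0 < X < 1) gives X = 0.240.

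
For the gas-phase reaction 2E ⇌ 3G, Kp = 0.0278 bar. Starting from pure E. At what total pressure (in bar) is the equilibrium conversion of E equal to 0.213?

P = 0.584 bar

Let X = conversion of E (basis 1 mol E); extent of reaction ξ = 0.5X.
At extent ξ: n_E = 1 − X; n_G = 1.5X.
Total moles n_T = 1 + 0.5X.
Kp = p_G^3 / (p_E^2) with p_i = (n_i/n_T)·P.
At X = 0.213: the mole-fraction product g(X) = Π y_i^ν_i = 0.04759. Since Kp = g(X)·P^{1}, P = (Kp/g)^(1/1) = (0.0278/0.04759)^(1/1) = 0.584 bar.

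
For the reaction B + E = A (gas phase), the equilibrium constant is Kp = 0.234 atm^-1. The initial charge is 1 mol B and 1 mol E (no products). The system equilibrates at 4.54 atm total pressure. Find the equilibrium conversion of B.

Take 1 mol B as basis and let X be its fractional conversion, so ξ = X.
Species balance: n_B = 1 − X; n_E = 1 − X; n_A = X.
Total moles n_T = 2 − X.
Mole fractions y_i = n_i/n_T; Kp = p_A / (p_B p_E) with p_i = y_i·P.
Substituting and setting equal to 0.234 atm^-1 gives a polynomial in X; the root in (0,1) is X = 0.304.

X = 0.304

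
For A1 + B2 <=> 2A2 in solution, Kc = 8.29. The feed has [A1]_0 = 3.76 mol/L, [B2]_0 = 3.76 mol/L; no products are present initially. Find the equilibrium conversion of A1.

Let X = conversion of A1; extent ξ = 3.76·X mol/L.
Concentrations: [A1] = 3.76 − 3.76X; [B2] = 3.76 − 3.76X; [A2] = 7.52X.
Kc = [A2]^2 / ([A1] [B2]).
Equating to 8.29: the physical root is X = 0.590.

X = 0.590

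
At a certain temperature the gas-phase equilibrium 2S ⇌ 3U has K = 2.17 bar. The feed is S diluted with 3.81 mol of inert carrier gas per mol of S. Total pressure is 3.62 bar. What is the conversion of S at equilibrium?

X = 0.560

Basis: 1 mol S initially; let X = conversion of S. Extent ξ = 0.5X.
At extent ξ: n_S = 1 − X; n_U = 1.5X; n_I = 3.81 (inert).
Summing: n_T = 4.81 + 0.5X.
y_i = n_i/n_T, p_i = y_i·P. K = p_U^3 / (p_S^2).
Equating to 2.17 bar and solving on 0 < X < 1: X = 0.560.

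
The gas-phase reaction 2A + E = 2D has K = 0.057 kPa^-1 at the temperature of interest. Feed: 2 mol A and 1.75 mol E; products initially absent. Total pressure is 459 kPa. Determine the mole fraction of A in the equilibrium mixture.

y_A = 0.168

Let X = conversion of A (basis 2 mol A); extent of reaction ξ = X.
Species balance: n_A = 2 − 2X; n_E = 1.75 − X; n_D = 2X.
Total moles n_T = 3.75 − X.
y_i = n_i/n_T, p_i = y_i·P. K = p_D^2 / (p_A^2 p_E).
Equating to 0.057 kPa^-1 and solving on 0 < X < 1: X = 0.747.
Then n_A = 0.506, n_T = 3, so y_A = 0.168.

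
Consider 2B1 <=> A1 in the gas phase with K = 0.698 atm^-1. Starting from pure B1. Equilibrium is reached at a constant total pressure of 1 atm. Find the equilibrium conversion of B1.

X = 0.486

Basis: 1 mol B1 initially; let X = conversion of B1. Extent ξ = 0.5X.
Moles: n_B1 = 1 − X; n_A1 = 0.5X.
n_T = Σnᵢ = 1 − 0.5X.
With p_i = (n_i/n_T)P, K = p_A1 / (p_B1^2).
Setting this equal to 0.698 atm^-1 and taking the physical root (0 < X < 1) gives X = 0.486.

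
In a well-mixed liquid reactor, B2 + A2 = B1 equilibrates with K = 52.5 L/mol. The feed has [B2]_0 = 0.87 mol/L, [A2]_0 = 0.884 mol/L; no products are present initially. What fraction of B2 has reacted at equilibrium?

Let X = conversion of B2; extent ξ = 0.87·X mol/L.
Concentrations: [B2] = 0.87 − 0.87X; [A2] = 0.884 − 0.87X; [B1] = 0.87X.
K = [B1] / ([B2] [A2]).
Setting equal to 52.5 and solving for X on (0,1) gives X = 0.870.

X = 0.870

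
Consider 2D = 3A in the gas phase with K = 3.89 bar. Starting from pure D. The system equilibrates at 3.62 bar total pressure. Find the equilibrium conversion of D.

Take 1 mol D as basis and let X be its fractional conversion, so ξ = 0.5X.
At extent ξ: n_D = 1 − X; n_A = 1.5X.
Total moles n_T = 1 + 0.5X.
Mole fractions y_i = n_i/n_T; K = p_A^3 / (p_D^2) with p_i = y_i·P.
Setting this equal to 3.89 bar and taking the physical root (0 < X < 1) gives X = 0.476.

X = 0.476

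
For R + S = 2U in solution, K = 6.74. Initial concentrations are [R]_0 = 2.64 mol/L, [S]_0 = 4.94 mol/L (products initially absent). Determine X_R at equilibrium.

X = 0.726

Let X = conversion of R; extent ξ = 2.64·X mol/L.
Concentrations: [R] = 2.64 − 2.64X; [S] = 4.94 − 2.64X; [U] = 5.28X.
K = [U]^2 / ([R] [S]).
This equals 6.74 at X = 0.726 (the root in 0 < X < 1).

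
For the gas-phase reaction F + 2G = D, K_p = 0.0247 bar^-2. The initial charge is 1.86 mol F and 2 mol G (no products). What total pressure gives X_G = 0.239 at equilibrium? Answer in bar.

Let X = conversion of G (basis 2 mol G); extent of reaction ξ = X.
Species balance: n_F = 1.86 − X; n_G = 2 − 2X; n_D = X.
Total moles n_T = 3.86 − 2X.
K_p = p_D / (p_F p_G^2) with p_i = (n_i/n_T)·P.
At X = 0.239: the mole-fraction product g(X) = Π y_i^ν_i = 0.728. Since K_p = g(X)·P^{-2}, P = (g/K_p)^(1/2) = (0.728/0.0247)^(1/2) = 5.43 bar.

P = 5.43 bar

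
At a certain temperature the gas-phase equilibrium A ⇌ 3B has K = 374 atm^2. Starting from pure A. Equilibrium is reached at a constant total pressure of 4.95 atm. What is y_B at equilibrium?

Basis: 1 mol A initially; let X = conversion of A. Extent ξ = X.
Mole table: n_A = 1 − X; n_B = 3X.
Total moles n_T = 1 + 2X.
y_i = n_i/n_T, p_i = y_i·P. K = p_B^3 / (p_A).
Substituting and setting equal to 374 atm^2 gives a polynomial in X; the root in (0,1) is X = 0.851.
Then n_B = 2.55, n_T = 2.7, so y_B = 0.945.

y_B = 0.945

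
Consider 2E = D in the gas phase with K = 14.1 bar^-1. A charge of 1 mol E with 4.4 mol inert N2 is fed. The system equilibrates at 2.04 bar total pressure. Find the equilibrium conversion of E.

X = 0.745

Let X = conversion of E (basis 1 mol E); extent of reaction ξ = 0.5X.
Moles: n_E = 1 − X; n_D = 0.5X; n_I = 4.4 (inert).
Total moles n_T = 5.4 − 0.5X.
Mole fractions y_i = n_i/n_T; K = p_D / (p_E^2) with p_i = y_i·P.
Setting this equal to 14.1 bar^-1 and taking the physical root (0 < X < 1) gives X = 0.745.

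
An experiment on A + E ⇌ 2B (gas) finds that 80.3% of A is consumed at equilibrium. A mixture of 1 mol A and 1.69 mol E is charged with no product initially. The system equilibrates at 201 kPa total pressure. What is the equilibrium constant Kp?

Let X = conversion of A (basis 1 mol A); extent of reaction ξ = X.
Moles: n_A = 1 − X; n_E = 1.69 − X; n_B = 2X.
n_T stays at 2.69 (no change in mole number).
At X = 0.803: n_A = 0.197, n_E = 0.887, n_B = 1.61, n_T = 2.69.
p_i = (n_i/n_T)·P. Kp = p_B^2 / (p_A p_E) = 14.8.

Kp = 14.8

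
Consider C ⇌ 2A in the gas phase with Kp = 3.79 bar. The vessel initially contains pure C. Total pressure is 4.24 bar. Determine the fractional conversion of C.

Take 1 mol C as basis and let X be its fractional conversion, so ξ = X.
At extent ξ: n_C = 1 − X; n_A = 2X.
Total moles n_T = 1 + X.
With p_i = (n_i/n_T)P, Kp = p_A^2 / (p_C).
This yields a degree-2 equation in X; solving on (0,1), X = 0.427.

X = 0.427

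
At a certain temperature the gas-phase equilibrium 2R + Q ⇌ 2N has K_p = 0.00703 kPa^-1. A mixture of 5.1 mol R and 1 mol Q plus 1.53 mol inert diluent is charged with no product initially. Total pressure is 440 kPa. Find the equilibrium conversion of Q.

Take 1 mol Q as basis and let X be its fractional conversion, so ξ = X.
Mole table: n_R = 5.1 − 2X; n_Q = 1 − X; n_N = 2X; n_I = 1.53 (inert).
Total moles n_T = 7.63 − X.
Mole fractions y_i = n_i/n_T; K_p = p_N^2 / (p_R^2 p_Q) with p_i = y_i·P.
Substituting and setting equal to 0.00703 kPa^-1 gives a polynomial in X; the root in (0,1) is X = 0.691.

X = 0.691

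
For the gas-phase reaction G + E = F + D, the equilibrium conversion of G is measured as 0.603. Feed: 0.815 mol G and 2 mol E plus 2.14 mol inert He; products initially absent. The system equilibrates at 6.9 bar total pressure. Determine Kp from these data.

Let X = conversion of G (basis 0.815 mol G); extent of reaction ξ = 0.815X.
Species balance: n_G = 0.815 − 0.815X; n_E = 2 − 0.815X; n_F = 0.815X; n_D = 0.815X; n_I = 2.14 (inert).
Total moles n_T = 4.96 (Δν = 0, constant).
At X = 0.603: n_G = 0.324, n_E = 1.51, n_F = 0.491, n_D = 0.491, n_T = 4.96.
p_i = (n_i/n_T)·P. Kp = p_F p_D / (p_G p_E) = 0.495.

Kp = 0.495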